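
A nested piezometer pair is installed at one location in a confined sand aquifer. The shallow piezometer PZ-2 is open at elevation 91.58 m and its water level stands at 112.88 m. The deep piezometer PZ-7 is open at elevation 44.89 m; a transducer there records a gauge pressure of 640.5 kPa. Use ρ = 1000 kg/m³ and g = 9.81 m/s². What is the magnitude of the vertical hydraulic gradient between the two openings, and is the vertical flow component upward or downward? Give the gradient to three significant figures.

|i_v| ≈ 0.0578; vertical flow is downward

Total head at PZ-2: h = 112.88 m (water level in the standpipe).
Pressure head at PZ-7: ψ = P/(ρg) = 640.5×1000 / (1000 × 9.81) = 65.29 m.
Total head at PZ-7: h = z + ψ = 44.89 + 65.29 = 110.18 m.
Δh = h(PZ-2) − h(PZ-7) = 112.88 − 110.18 = 2.70 m.
Vertical separation Δz = 91.58 − 44.89 = 46.69 m.
|i_v| = |Δh| / Δz = 2.70 / 46.69 = 0.0578.
Head is higher in the shallow piezometer, so vertical flow is downward (recharge condition).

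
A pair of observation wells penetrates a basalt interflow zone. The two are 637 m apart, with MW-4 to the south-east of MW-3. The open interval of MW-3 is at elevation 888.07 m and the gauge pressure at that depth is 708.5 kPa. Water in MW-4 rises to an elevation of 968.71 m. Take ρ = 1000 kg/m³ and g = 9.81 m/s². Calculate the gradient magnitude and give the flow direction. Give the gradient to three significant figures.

i ≈ 0.0132; groundwater flows toward the north-west

Pressure head at MW-3: ψ = P/(ρg) = 708.5×1000 / (1000 × 9.81) = 72.22 m.
Total head at MW-3: h = z + ψ = 888.07 + 72.22 = 960.29 m.
Total head at MW-4: h = 968.71 m (water level in the piezometer is the total head).
Head difference: h(MW-3) − h(MW-4) = 960.29 − 968.71 = -8.42 m.
Hydraulic gradient: i = |Δh| / L = 8.42 / 637 = 0.0132.
Flow is from higher to lower head: from MW-4 toward MW-3, i.e. toward the north-west.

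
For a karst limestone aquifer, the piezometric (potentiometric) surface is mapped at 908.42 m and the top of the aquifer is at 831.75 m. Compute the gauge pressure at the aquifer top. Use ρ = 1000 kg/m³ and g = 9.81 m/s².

P ≈ 752 kPa

Pressure head at the aquifer top: ψ = h − z = 908.42 − 831.75 = 76.67 m.
P = ρgψ = 1000 × 9.81 × 76.67 = 752133 Pa ≈ 752 kPa.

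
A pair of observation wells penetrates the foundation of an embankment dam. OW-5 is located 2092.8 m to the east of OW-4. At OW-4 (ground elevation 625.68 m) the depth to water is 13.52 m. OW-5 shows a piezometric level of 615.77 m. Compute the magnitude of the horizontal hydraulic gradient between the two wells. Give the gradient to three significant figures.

Total head at OW-4: h = 625.68 − 13.52 = 612.16 m.
Total head at OW-5: h = 615.77 m (water level in the piezometer is the total head).
Head difference: h(OW-4) − h(OW-5) = 612.16 − 615.77 = -3.61 m.
Hydraulic gradient: i = |Δh| / L = 3.61 / 2092.8 = 0.00172.

i ≈ 0.00172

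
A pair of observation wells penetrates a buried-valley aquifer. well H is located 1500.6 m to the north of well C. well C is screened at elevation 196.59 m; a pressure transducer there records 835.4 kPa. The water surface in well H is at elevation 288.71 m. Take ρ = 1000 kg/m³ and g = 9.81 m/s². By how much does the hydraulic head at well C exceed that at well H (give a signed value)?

Δh ≈ -6.96 m

Pressure head at well C: ψ = P/(ρg) = 835.4×1000 / (1000 × 9.81) = 85.16 m.
Total head at well C: h = z + ψ = 196.59 + 85.16 = 281.75 m.
Total head at well H: h = 288.71 m (water level in the piezometer is the total head).
Head difference: h(well C) − h(well H) = 281.75 − 288.71 = -6.96 m.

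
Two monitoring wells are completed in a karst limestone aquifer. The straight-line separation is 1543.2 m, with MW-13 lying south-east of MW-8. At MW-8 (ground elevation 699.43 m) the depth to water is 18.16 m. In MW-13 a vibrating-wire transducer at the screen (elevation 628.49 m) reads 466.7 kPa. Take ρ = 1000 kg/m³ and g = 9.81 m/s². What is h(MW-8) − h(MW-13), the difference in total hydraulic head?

Δh ≈ 5.21 m

Total head at MW-8: h = 699.43 − 18.16 = 681.27 m.
Pressure head at MW-13: ψ = P/(ρg) = 466.7×1000 / (1000 × 9.81) = 47.57 m.
Total head at MW-13: h = z + ψ = 628.49 + 47.57 = 676.06 m.
Head difference: h(MW-8) − h(MW-13) = 681.27 − 676.06 = 5.21 m.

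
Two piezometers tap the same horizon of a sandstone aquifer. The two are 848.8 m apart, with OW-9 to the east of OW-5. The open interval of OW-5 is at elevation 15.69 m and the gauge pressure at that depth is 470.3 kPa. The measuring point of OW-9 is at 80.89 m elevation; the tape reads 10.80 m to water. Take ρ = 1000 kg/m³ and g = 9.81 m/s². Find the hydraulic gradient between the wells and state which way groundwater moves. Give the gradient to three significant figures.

Pressure head at OW-5: ψ = P/(ρg) = 470.3×1000 / (1000 × 9.81) = 47.94 m.
Total head at OW-5: h = z + ψ = 15.69 + 47.94 = 63.63 m.
Total head at OW-9: h = 80.89 − 10.80 = 70.09 m.
Head difference: h(OW-5) − h(OW-9) = 63.63 − 70.09 = -6.46 m.
Hydraulic gradient: i = |Δh| / L = 6.46 / 848.8 = 0.00761.
Flow is from higher to lower head: from OW-9 toward OW-5, i.e. toward the west.

i ≈ 0.00761; groundwater flows toward the west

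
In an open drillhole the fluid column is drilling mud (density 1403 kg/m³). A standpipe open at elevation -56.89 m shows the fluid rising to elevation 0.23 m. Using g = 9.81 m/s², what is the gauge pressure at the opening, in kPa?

P ≈ 786 kPa

Pressure head ψ = h − z = 0.23 − (-56.89) = 57.12 m.
P = ρgψ = 1403 × 9.81 × 57.12 = 786167 Pa ≈ 786 kPa.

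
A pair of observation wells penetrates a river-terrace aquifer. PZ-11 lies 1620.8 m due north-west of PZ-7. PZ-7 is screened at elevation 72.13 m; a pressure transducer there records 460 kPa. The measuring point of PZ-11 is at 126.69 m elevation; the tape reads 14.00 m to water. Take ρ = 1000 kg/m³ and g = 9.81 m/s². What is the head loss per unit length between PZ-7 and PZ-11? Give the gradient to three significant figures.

Pressure head at PZ-7: ψ = P/(ρg) = 460×1000 / (1000 × 9.81) = 46.89 m.
Total head at PZ-7: h = z + ψ = 72.13 + 46.89 = 119.02 m.
Total head at PZ-11: h = 126.69 − 14.00 = 112.69 m.
Head difference: h(PZ-7) − h(PZ-11) = 119.02 − 112.69 = 6.33 m.
Hydraulic gradient: i = |Δh| / L = 6.33 / 1620.8 = 0.00391.

i ≈ 0.00391 m/m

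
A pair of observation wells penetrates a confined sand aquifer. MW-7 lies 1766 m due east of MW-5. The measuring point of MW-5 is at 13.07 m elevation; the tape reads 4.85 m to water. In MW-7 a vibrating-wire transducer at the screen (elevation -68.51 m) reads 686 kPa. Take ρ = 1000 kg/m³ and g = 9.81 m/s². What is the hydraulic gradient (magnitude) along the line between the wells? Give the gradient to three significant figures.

Total head at MW-5: h = 13.07 − 4.85 = 8.22 m.
Pressure head at MW-7: ψ = P/(ρg) = 686×1000 / (1000 × 9.81) = 69.93 m.
Total head at MW-7: h = z + ψ = -68.51 + 69.93 = 1.42 m.
Head difference: h(MW-5) − h(MW-7) = 8.22 − 1.42 = 6.80 m.
Hydraulic gradient: i = |Δh| / L = 6.80 / 1766 = 0.00385.

i ≈ 0.00385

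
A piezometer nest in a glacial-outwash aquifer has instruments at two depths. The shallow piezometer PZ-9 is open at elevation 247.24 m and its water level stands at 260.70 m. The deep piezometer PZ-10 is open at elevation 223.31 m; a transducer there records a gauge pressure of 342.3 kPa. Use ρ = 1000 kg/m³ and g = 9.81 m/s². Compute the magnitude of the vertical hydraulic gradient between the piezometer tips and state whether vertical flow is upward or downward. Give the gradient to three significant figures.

|i_v| ≈ 0.104; vertical flow is downward

Total head at PZ-9: h = 260.70 m (water level in the standpipe).
Pressure head at PZ-10: ψ = P/(ρg) = 342.3×1000 / (1000 × 9.81) = 34.89 m.
Total head at PZ-10: h = z + ψ = 223.31 + 34.89 = 258.20 m.
Δh = h(PZ-9) − h(PZ-10) = 260.70 − 258.20 = 2.50 m.
Vertical separation Δz = 247.24 − 223.31 = 23.93 m.
|i_v| = |Δh| / Δz = 2.50 / 23.93 = 0.104.
Head is higher in the shallow piezometer, so vertical flow is downward (recharge condition).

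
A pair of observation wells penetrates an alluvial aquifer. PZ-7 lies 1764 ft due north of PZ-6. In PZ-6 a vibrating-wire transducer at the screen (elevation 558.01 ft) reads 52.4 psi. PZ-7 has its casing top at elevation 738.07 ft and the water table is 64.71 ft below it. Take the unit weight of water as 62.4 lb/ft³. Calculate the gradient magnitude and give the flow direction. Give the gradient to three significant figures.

i ≈ 0.00316; groundwater flows toward the north

Pressure head at PZ-6: ψ = 144·P/γ = 144 × 52.4 / 62.4 = 120.92 ft.
Total head at PZ-6: h = z + ψ = 558.01 + 120.92 = 678.93 ft.
Total head at PZ-7: h = 738.07 − 64.71 = 673.36 ft.
Head difference: h(PZ-6) − h(PZ-7) = 678.93 − 673.36 = 5.57 ft.
Hydraulic gradient: i = |Δh| / L = 5.57 / 1764 = 0.00316.
Flow is from higher to lower head: from PZ-6 toward PZ-7, i.e. toward the north.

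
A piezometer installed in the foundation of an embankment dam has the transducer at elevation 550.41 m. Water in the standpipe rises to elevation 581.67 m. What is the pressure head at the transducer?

Total head h = 581.67 m (the water-surface elevation in the piezometer).
Pressure head ψ = h − z = 581.67 − 550.41 = 31.26 m.

ψ ≈ 31.26 m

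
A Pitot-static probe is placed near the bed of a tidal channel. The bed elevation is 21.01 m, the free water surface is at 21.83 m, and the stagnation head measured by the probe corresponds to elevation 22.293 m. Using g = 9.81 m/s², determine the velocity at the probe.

Near the bed, under hydrostatic conditions, the piezometric head (z + ψ) equals the free-surface elevation, 21.83 m.
Velocity head = total − piezometric = 22.293 − 21.83 = 0.463 m.
v = √(2g·h_v) = √(2 × 9.81 × 0.463) = 3.01 m/s.

v ≈ 3.01 m/s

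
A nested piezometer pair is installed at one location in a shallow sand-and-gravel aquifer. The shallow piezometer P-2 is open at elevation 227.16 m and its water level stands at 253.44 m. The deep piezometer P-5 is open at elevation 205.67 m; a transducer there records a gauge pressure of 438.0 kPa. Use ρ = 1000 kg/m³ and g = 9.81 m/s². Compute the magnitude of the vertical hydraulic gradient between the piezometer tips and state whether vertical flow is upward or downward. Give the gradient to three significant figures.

|i_v| ≈ 0.145; vertical flow is downward

Total head at P-2: h = 253.44 m (water level in the standpipe).
Pressure head at P-5: ψ = P/(ρg) = 438.0×1000 / (1000 × 9.81) = 44.65 m.
Total head at P-5: h = z + ψ = 205.67 + 44.65 = 250.32 m.
Δh = h(P-2) − h(P-5) = 253.44 − 250.32 = 3.12 m.
Vertical separation Δz = 227.16 − 205.67 = 21.49 m.
|i_v| = |Δh| / Δz = 3.12 / 21.49 = 0.145.
Head is higher in the shallow piezometer, so vertical flow is downward (recharge condition).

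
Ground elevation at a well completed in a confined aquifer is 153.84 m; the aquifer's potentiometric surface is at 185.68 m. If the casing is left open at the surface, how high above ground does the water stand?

≈ 31.84 m above ground

Water rises to the potentiometric surface, so the rise above ground = 185.68 − 153.84 = 31.84 m.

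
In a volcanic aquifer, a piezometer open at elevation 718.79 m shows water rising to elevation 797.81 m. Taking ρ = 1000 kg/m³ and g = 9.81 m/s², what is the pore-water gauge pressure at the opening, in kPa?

P ≈ 775 kPa

Pressure head ψ = h − z = 797.81 − 718.79 = 79.02 m.
P = ρgψ = 1000 × 9.81 × 79.02 = 775186 Pa ≈ 775 kPa.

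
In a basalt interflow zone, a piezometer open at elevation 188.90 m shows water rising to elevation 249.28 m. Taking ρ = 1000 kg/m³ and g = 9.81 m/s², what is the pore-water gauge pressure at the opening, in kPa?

P ≈ 592 kPa

Pressure head ψ = h − z = 249.28 − 188.90 = 60.38 m.
P = ρgψ = 1000 × 9.81 × 60.38 = 592328 Pa ≈ 592 kPa.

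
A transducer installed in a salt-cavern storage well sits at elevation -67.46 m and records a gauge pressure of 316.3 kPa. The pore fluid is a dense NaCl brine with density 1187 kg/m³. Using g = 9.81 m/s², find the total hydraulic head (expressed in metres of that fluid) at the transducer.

h ≈ -40.30 m

ψ = P/(ρg) = 316.3×1000 / (1187 × 9.81) = 27.16 m.
h = z + ψ = -67.46 + 27.16 = -40.30 m.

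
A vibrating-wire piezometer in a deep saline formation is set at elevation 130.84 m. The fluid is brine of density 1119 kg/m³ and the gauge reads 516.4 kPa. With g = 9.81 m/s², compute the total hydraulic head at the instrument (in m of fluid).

h ≈ 177.88 m

ψ = P/(ρg) = 516.4×1000 / (1119 × 9.81) = 47.04 m.
h = z + ψ = 130.84 + 47.04 = 177.88 m.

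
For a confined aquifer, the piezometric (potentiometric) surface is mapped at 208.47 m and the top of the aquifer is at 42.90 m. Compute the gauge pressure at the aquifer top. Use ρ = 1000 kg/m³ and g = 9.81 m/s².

P ≈ 1620 kPa

Pressure head at the aquifer top: ψ = h − z = 208.47 − 42.90 = 165.57 m.
P = ρgψ = 1000 × 9.81 × 165.57 = 1624242 Pa ≈ 1620 kPa.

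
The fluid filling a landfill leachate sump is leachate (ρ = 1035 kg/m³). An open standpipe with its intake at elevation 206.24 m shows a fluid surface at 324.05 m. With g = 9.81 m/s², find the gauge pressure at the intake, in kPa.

Pressure head ψ = h − z = 324.05 − 206.24 = 117.81 m.
P = ρgψ = 1035 × 9.81 × 117.81 = 1196166 Pa ≈ 1200 kPa.

P ≈ 1200 kPa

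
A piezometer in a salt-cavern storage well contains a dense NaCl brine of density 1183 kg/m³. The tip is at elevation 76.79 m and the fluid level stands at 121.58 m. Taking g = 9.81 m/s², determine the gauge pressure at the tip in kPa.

Pressure head ψ = h − z = 121.58 − 76.79 = 44.79 m.
P = ρgψ = 1183 × 9.81 × 44.79 = 519798 Pa ≈ 520 kPa.

P ≈ 520 kPa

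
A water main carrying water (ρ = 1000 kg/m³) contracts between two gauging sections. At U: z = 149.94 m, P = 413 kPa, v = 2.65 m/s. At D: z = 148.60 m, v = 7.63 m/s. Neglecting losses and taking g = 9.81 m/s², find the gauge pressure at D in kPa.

Pressure head at U: ψ₁ = P₁/(ρg) = 413×1000 / (1000 × 9.81) = 42.10 m.
Velocity heads: v₁²/2g = 2.65²/19.62 = 0.358 m; v₂²/2g = 7.63²/19.62 = 2.967 m.
Total head H = z₁ + ψ₁ + v₁²/2g = 149.94 + 42.10 + 0.358 = 192.40 m.
ψ₂ = H − z₂ − v₂²/2g = 192.40 − 148.60 − 2.967 = 40.83 m.
P₂ = ρgψ₂ = 1000 × 9.81 × 40.83 ≈ 401 kPa.

P₂ ≈ 401 kPa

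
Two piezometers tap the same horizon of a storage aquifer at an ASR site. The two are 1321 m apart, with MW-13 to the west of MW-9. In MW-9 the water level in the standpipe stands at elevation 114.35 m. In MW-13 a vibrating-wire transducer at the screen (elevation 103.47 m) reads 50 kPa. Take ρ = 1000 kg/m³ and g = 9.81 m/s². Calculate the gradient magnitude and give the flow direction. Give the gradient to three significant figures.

Total head at MW-9: h = 114.35 m (water level in the piezometer is the total head).
Pressure head at MW-13: ψ = P/(ρg) = 50×1000 / (1000 × 9.81) = 5.10 m.
Total head at MW-13: h = z + ψ = 103.47 + 5.10 = 108.57 m.
Head difference: h(MW-9) − h(MW-13) = 114.35 − 108.57 = 5.78 m.
Hydraulic gradient: i = |Δh| / L = 5.78 / 1321 = 0.00438.
Flow is from higher to lower head: from MW-9 toward MW-13, i.e. toward the west.

i ≈ 0.00438; groundwater flows toward the west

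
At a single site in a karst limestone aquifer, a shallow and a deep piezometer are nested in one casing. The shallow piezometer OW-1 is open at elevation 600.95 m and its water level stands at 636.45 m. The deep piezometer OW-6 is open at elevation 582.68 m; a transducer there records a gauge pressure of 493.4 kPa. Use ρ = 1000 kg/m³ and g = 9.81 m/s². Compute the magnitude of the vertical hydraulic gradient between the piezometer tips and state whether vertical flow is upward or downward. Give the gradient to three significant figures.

|i_v| ≈ 0.190; vertical flow is downward

Total head at OW-1: h = 636.45 m (water level in the standpipe).
Pressure head at OW-6: ψ = P/(ρg) = 493.4×1000 / (1000 × 9.81) = 50.30 m.
Total head at OW-6: h = z + ψ = 582.68 + 50.30 = 632.98 m.
Δh = h(OW-1) − h(OW-6) = 636.45 − 632.98 = 3.47 m.
Vertical separation Δz = 600.95 − 582.68 = 18.27 m.
|i_v| = |Δh| / Δz = 3.47 / 18.27 = 0.190.
Head is higher in the shallow piezometer, so vertical flow is downward (recharge condition).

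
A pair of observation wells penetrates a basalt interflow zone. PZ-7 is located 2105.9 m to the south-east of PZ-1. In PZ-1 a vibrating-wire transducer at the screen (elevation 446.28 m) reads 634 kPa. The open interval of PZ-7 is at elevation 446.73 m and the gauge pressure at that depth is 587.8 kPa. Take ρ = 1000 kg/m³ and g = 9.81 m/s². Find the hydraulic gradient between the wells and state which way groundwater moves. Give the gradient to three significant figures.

Pressure head at PZ-1: ψ = P/(ρg) = 634×1000 / (1000 × 9.81) = 64.63 m.
Total head at PZ-1: h = z + ψ = 446.28 + 64.63 = 510.91 m.
Pressure head at PZ-7: ψ = P/(ρg) = 587.8×1000 / (1000 × 9.81) = 59.92 m.
Total head at PZ-7: h = z + ψ = 446.73 + 59.92 = 506.65 m.
Head difference: h(PZ-1) − h(PZ-7) = 510.91 − 506.65 = 4.26 m.
Hydraulic gradient: i = |Δh| / L = 4.26 / 2105.9 = 0.00202.
Flow is from higher to lower head: from PZ-1 toward PZ-7, i.e. toward the south-east.

i ≈ 0.00202; groundwater flows toward the south-east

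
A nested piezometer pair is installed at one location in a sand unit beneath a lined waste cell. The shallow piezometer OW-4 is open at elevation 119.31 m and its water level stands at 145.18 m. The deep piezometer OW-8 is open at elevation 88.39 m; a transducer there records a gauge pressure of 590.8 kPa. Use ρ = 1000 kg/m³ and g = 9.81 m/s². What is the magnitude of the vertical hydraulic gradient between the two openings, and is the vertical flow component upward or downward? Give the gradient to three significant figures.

Total head at OW-4: h = 145.18 m (water level in the standpipe).
Pressure head at OW-8: ψ = P/(ρg) = 590.8×1000 / (1000 × 9.81) = 60.22 m.
Total head at OW-8: h = z + ψ = 88.39 + 60.22 = 148.61 m.
Δh = h(OW-4) − h(OW-8) = 145.18 − 148.61 = -3.43 m.
Vertical separation Δz = 119.31 − 88.39 = 30.92 m.
|i_v| = |Δh| / Δz = 3.43 / 30.92 = 0.111.
Head is higher in the deep piezometer, so vertical flow is upward (discharge condition).

|i_v| ≈ 0.111; vertical flow is upward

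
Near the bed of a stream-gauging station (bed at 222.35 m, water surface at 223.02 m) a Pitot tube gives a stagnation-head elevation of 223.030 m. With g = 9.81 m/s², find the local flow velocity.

Near the bed, under hydrostatic conditions, the piezometric head (z + ψ) equals the free-surface elevation, 223.02 m.
Velocity head = total − piezometric = 223.030 − 223.02 = 0.010 m.
v = √(2g·h_v) = √(2 × 9.81 × 0.010) = 0.443 m/s.

v ≈ 0.443 m/s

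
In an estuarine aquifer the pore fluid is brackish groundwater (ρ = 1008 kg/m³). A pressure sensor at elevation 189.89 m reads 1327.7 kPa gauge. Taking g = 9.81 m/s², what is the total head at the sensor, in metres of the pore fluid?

ψ = P/(ρg) = 1327.7×1000 / (1008 × 9.81) = 134.27 m.
h = z + ψ = 189.89 + 134.27 = 324.16 m.

h ≈ 324.16 m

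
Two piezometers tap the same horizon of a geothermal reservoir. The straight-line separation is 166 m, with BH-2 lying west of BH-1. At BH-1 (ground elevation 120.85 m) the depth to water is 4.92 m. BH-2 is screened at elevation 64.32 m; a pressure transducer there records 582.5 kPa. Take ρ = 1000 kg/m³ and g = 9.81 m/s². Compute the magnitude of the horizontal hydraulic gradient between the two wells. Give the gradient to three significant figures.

Total head at BH-1: h = 120.85 − 4.92 = 115.93 m.
Pressure head at BH-2: ψ = P/(ρg) = 582.5×1000 / (1000 × 9.81) = 59.38 m.
Total head at BH-2: h = z + ψ = 64.32 + 59.38 = 123.70 m.
Head difference: h(BH-1) − h(BH-2) = 115.93 − 123.70 = -7.77 m.
Hydraulic gradient: i = |Δh| / L = 7.77 / 166 = 0.0468.

i ≈ 0.0468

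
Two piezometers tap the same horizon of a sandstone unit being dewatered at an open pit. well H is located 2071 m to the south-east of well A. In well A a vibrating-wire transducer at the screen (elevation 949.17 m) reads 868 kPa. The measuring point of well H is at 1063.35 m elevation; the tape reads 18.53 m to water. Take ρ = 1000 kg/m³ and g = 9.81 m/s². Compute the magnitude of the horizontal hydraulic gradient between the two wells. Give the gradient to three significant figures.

i ≈ 0.00346

Pressure head at well A: ψ = P/(ρg) = 868×1000 / (1000 × 9.81) = 88.48 m.
Total head at well A: h = z + ψ = 949.17 + 88.48 = 1037.65 m.
Total head at well H: h = 1063.35 − 18.53 = 1044.82 m.
Head difference: h(well A) − h(well H) = 1037.65 − 1044.82 = -7.17 m.
Hydraulic gradient: i = |Δh| / L = 7.17 / 2071 = 0.00346.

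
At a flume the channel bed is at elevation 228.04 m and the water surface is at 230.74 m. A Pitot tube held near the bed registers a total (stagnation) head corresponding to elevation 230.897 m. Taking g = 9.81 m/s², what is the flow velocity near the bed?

v ≈ 1.76 m/s

Near the bed, under hydrostatic conditions, the piezometric head (z + ψ) equals the free-surface elevation, 230.74 m.
Velocity head = total − piezometric = 230.897 − 230.74 = 0.157 m.
v = √(2g·h_v) = √(2 × 9.81 × 0.157) = 1.76 m/s.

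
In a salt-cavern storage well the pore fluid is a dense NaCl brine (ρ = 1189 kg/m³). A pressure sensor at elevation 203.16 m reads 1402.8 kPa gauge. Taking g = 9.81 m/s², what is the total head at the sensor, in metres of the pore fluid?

h ≈ 323.43 m

ψ = P/(ρg) = 1402.8×1000 / (1189 × 9.81) = 120.27 m.
h = z + ψ = 203.16 + 120.27 = 323.43 m.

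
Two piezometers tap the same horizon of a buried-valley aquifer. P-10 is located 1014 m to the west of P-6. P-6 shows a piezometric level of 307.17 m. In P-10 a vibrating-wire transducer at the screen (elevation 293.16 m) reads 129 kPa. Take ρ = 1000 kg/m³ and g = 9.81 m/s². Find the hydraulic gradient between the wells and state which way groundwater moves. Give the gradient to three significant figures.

i ≈ 0.000848; groundwater flows toward the west

Total head at P-6: h = 307.17 m (water level in the piezometer is the total head).
Pressure head at P-10: ψ = P/(ρg) = 129×1000 / (1000 × 9.81) = 13.15 m.
Total head at P-10: h = z + ψ = 293.16 + 13.15 = 306.31 m.
Head difference: h(P-6) − h(P-10) = 307.17 − 306.31 = 0.86 m.
Hydraulic gradient: i = |Δh| / L = 0.86 / 1014 = 0.000848.
Flow is from higher to lower head: from P-6 toward P-10, i.e. toward the west.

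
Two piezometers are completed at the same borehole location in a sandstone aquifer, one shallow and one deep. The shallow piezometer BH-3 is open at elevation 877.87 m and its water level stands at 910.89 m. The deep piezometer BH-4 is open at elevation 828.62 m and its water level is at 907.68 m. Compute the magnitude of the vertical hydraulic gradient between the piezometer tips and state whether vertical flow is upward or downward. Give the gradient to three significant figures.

|i_v| ≈ 0.0652; vertical flow is downward

Total head at BH-3: h = 910.89 m (water level in the standpipe).
Total head at BH-4: h = 907.68 m.
Δh = h(BH-3) − h(BH-4) = 910.89 − 907.68 = 3.21 m.
Vertical separation Δz = 877.87 − 828.62 = 49.25 m.
|i_v| = |Δh| / Δz = 3.21 / 49.25 = 0.0652.
Head is higher in the shallow piezometer, so vertical flow is downward (recharge condition).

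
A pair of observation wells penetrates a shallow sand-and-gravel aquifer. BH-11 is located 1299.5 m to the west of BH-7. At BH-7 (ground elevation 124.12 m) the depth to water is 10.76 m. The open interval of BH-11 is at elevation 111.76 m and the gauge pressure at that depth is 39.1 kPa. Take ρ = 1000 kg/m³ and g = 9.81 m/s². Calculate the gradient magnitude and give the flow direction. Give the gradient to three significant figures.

i ≈ 0.00184; groundwater flows toward the east

Total head at BH-7: h = 124.12 − 10.76 = 113.36 m.
Pressure head at BH-11: ψ = P/(ρg) = 39.1×1000 / (1000 × 9.81) = 3.99 m.
Total head at BH-11: h = z + ψ = 111.76 + 3.99 = 115.75 m.
Head difference: h(BH-7) − h(BH-11) = 113.36 − 115.75 = -2.39 m.
Hydraulic gradient: i = |Δh| / L = 2.39 / 1299.5 = 0.00184.
Flow is from higher to lower head: from BH-11 toward BH-7, i.e. toward the east.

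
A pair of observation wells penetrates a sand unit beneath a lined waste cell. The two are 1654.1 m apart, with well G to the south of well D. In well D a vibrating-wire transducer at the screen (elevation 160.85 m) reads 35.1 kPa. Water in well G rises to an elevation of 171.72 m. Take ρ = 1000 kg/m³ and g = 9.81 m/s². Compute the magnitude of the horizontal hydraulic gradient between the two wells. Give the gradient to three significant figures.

i ≈ 0.00441

Pressure head at well D: ψ = P/(ρg) = 35.1×1000 / (1000 × 9.81) = 3.58 m.
Total head at well D: h = z + ψ = 160.85 + 3.58 = 164.43 m.
Total head at well G: h = 171.72 m (water level in the piezometer is the total head).
Head difference: h(well D) − h(well G) = 164.43 − 171.72 = -7.29 m.
Hydraulic gradient: i = |Δh| / L = 7.29 / 1654.1 = 0.00441.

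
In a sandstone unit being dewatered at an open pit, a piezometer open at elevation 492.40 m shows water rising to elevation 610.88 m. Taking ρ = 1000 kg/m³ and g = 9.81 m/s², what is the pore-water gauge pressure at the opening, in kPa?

Pressure head ψ = h − z = 610.88 − 492.40 = 118.48 m.
P = ρgψ = 1000 × 9.81 × 118.48 = 1162289 Pa ≈ 1160 kPa.

P ≈ 1160 kPa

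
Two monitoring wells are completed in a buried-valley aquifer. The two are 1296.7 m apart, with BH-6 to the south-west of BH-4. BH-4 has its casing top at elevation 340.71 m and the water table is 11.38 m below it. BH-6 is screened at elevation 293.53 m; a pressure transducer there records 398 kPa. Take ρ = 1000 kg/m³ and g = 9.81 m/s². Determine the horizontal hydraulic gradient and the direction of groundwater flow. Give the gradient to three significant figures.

i ≈ 0.00368; groundwater flows toward the north-east

Total head at BH-4: h = 340.71 − 11.38 = 329.33 m.
Pressure head at BH-6: ψ = P/(ρg) = 398×1000 / (1000 × 9.81) = 40.57 m.
Total head at BH-6: h = z + ψ = 293.53 + 40.57 = 334.10 m.
Head difference: h(BH-4) − h(BH-6) = 329.33 − 334.10 = -4.77 m.
Hydraulic gradient: i = |Δh| / L = 4.77 / 1296.7 = 0.00368.
Flow is from higher to lower head: from BH-6 toward BH-4, i.e. toward the north-east.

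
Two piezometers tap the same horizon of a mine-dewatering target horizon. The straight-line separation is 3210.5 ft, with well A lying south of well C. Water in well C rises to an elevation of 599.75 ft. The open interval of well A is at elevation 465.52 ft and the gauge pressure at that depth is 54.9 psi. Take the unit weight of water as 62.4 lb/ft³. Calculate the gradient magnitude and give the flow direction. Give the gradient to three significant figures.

i ≈ 0.00235; groundwater flows toward the south

Total head at well C: h = 599.75 ft (water level in the piezometer is the total head).
Pressure head at well A: ψ = 144·P/γ = 144 × 54.9 / 62.4 = 126.69 ft.
Total head at well A: h = z + ψ = 465.52 + 126.69 = 592.21 ft.
Head difference: h(well C) − h(well A) = 599.75 − 592.21 = 7.54 ft.
Hydraulic gradient: i = |Δh| / L = 7.54 / 3210.5 = 0.00235.
Flow is from higher to lower head: from well C toward well A, i.e. toward the south.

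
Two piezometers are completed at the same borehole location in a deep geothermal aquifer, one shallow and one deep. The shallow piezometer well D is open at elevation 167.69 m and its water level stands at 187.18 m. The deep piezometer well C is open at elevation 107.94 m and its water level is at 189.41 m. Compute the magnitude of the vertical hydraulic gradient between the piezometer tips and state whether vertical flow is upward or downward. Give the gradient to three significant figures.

Total head at well D: h = 187.18 m (water level in the standpipe).
Total head at well C: h = 189.41 m.
Δh = h(well D) − h(well C) = 187.18 − 189.41 = -2.23 m.
Vertical separation Δz = 167.69 − 107.94 = 59.75 m.
|i_v| = |Δh| / Δz = 2.23 / 59.75 = 0.0373.
Head is higher in the deep piezometer, so vertical flow is upward (discharge condition).

|i_v| ≈ 0.0373; vertical flow is upward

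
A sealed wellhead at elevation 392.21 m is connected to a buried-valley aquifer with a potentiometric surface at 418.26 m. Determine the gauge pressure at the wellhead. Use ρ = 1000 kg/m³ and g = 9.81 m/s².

Head above the cap: Δh = 418.26 − 392.21 = 26.05 m.
P = ρgΔh = 1000 × 9.81 × 26.05 = 255550 Pa ≈ 256 kPa.

P ≈ 256 kPa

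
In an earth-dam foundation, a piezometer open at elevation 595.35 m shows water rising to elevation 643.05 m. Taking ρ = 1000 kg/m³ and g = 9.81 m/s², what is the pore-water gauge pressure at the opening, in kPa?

P ≈ 468 kPa

Pressure head ψ = h − z = 643.05 − 595.35 = 47.70 m.
P = ρgψ = 1000 × 9.81 × 47.70 = 467937 Pa ≈ 468 kPa.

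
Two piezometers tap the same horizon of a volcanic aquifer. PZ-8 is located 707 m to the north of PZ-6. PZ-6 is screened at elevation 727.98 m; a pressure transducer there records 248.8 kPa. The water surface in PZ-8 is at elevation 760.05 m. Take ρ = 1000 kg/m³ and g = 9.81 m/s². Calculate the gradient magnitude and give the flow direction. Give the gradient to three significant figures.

Pressure head at PZ-6: ψ = P/(ρg) = 248.8×1000 / (1000 × 9.81) = 25.36 m.
Total head at PZ-6: h = z + ψ = 727.98 + 25.36 = 753.34 m.
Total head at PZ-8: h = 760.05 m (water level in the piezometer is the total head).
Head difference: h(PZ-6) − h(PZ-8) = 753.34 − 760.05 = -6.71 m.
Hydraulic gradient: i = |Δh| / L = 6.71 / 707 = 0.00949.
Flow is from higher to lower head: from PZ-8 toward PZ-6, i.e. toward the south.

i ≈ 0.00949; groundwater flows toward the south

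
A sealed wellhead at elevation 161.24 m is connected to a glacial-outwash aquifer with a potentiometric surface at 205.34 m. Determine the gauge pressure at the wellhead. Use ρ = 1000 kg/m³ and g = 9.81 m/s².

Head above the cap: Δh = 205.34 − 161.24 = 44.10 m.
P = ρgΔh = 1000 × 9.81 × 44.10 = 432621 Pa ≈ 433 kPa.

P ≈ 433 kPa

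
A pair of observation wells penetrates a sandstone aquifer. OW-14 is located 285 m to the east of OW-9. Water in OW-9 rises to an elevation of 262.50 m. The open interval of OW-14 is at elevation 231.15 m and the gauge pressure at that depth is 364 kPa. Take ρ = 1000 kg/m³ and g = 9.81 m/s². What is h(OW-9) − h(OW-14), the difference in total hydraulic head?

Total head at OW-9: h = 262.50 m (water level in the piezometer is the total head).
Pressure head at OW-14: ψ = P/(ρg) = 364×1000 / (1000 × 9.81) = 37.10 m.
Total head at OW-14: h = z + ψ = 231.15 + 37.10 = 268.25 m.
Head difference: h(OW-9) − h(OW-14) = 262.50 − 268.25 = -5.75 m.

Δh ≈ -5.75 m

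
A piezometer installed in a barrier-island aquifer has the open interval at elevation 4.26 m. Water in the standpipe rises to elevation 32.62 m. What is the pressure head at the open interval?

Total head h = 32.62 m (the water-surface elevation in the piezometer).
Pressure head ψ = h − z = 32.62 − 4.26 = 28.36 m.

ψ ≈ 28.36 m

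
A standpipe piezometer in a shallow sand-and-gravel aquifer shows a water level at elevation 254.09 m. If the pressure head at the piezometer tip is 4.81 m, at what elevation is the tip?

z ≈ 249.28 m

z = h − ψ = 254.09 − 4.81 = 249.28 m.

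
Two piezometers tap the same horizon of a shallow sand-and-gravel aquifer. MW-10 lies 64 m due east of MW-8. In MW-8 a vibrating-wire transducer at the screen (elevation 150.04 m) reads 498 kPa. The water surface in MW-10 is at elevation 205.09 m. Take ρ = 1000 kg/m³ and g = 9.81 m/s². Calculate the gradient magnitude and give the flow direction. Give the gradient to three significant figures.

Pressure head at MW-8: ψ = P/(ρg) = 498×1000 / (1000 × 9.81) = 50.76 m.
Total head at MW-8: h = z + ψ = 150.04 + 50.76 = 200.80 m.
Total head at MW-10: h = 205.09 m (water level in the piezometer is the total head).
Head difference: h(MW-8) − h(MW-10) = 200.80 − 205.09 = -4.29 m.
Hydraulic gradient: i = |Δh| / L = 4.29 / 64 = 0.0670.
Flow is from higher to lower head: from MW-10 toward MW-8, i.e. toward the west.

i ≈ 0.0670; groundwater flows toward the west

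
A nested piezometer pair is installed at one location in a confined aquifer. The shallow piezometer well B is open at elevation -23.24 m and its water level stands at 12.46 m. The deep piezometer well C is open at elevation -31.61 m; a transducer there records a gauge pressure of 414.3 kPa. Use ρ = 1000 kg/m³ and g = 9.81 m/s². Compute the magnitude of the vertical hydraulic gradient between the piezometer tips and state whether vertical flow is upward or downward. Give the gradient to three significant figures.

|i_v| ≈ 0.220; vertical flow is downward

Total head at well B: h = 12.46 m (water level in the standpipe).
Pressure head at well C: ψ = P/(ρg) = 414.3×1000 / (1000 × 9.81) = 42.23 m.
Total head at well C: h = z + ψ = -31.61 + 42.23 = 10.62 m.
Δh = h(well B) − h(well C) = 12.46 − 10.62 = 1.84 m.
Vertical separation Δz = -23.24 − (-31.61) = 8.37 m.
|i_v| = |Δh| / Δz = 1.84 / 8.37 = 0.220.
Head is higher in the shallow piezometer, so vertical flow is downward (recharge condition).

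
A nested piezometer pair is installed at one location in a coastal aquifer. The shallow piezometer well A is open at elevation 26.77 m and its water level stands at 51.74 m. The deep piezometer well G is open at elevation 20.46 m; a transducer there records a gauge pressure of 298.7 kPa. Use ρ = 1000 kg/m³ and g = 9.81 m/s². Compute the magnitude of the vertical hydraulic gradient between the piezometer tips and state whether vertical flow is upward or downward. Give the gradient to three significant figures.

|i_v| ≈ 0.132; vertical flow is downward

Total head at well A: h = 51.74 m (water level in the standpipe).
Pressure head at well G: ψ = P/(ρg) = 298.7×1000 / (1000 × 9.81) = 30.45 m.
Total head at well G: h = z + ψ = 20.46 + 30.45 = 50.91 m.
Δh = h(well A) − h(well G) = 51.74 − 50.91 = 0.83 m.
Vertical separation Δz = 26.77 − 20.46 = 6.31 m.
|i_v| = |Δh| / Δz = 0.83 / 6.31 = 0.132.
Head is higher in the shallow piezometer, so vertical flow is downward (recharge condition).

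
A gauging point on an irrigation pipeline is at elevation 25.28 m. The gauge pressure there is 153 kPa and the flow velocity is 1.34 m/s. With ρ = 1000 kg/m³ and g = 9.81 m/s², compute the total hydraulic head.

Pressure head ψ = P/(ρg) = 153×1000 / (1000 × 9.81) = 15.60 m.
Velocity head = v²/(2g) = 1.34² / (2 × 9.81) = 0.092 m.
h = z + ψ + v²/(2g) = 25.28 + 15.60 + 0.092 = 40.97 m.

h ≈ 40.97 m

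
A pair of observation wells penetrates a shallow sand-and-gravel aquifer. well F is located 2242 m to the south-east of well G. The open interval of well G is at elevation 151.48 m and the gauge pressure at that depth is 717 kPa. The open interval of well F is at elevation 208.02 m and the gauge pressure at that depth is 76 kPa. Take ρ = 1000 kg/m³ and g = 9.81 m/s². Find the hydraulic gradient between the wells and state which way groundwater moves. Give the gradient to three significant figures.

i ≈ 0.00393; groundwater flows toward the south-east

Pressure head at well G: ψ = P/(ρg) = 717×1000 / (1000 × 9.81) = 73.09 m.
Total head at well G: h = z + ψ = 151.48 + 73.09 = 224.57 m.
Pressure head at well F: ψ = P/(ρg) = 76×1000 / (1000 × 9.81) = 7.75 m.
Total head at well F: h = z + ψ = 208.02 + 7.75 = 215.77 m.
Head difference: h(well G) − h(well F) = 224.57 − 215.77 = 8.80 m.
Hydraulic gradient: i = |Δh| / L = 8.80 / 2242 = 0.00393.
Flow is from higher to lower head: from well G toward well F, i.e. toward the south-east.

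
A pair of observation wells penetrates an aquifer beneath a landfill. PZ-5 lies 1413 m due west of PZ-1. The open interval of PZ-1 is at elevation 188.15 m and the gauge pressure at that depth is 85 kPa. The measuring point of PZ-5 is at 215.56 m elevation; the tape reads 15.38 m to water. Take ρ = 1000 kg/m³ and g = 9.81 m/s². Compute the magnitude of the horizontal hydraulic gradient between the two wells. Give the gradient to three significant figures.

i ≈ 0.00238

Pressure head at PZ-1: ψ = P/(ρg) = 85×1000 / (1000 × 9.81) = 8.66 m.
Total head at PZ-1: h = z + ψ = 188.15 + 8.66 = 196.81 m.
Total head at PZ-5: h = 215.56 − 15.38 = 200.18 m.
Head difference: h(PZ-1) − h(PZ-5) = 196.81 − 200.18 = -3.37 m.
Hydraulic gradient: i = |Δh| / L = 3.37 / 1413 = 0.00238.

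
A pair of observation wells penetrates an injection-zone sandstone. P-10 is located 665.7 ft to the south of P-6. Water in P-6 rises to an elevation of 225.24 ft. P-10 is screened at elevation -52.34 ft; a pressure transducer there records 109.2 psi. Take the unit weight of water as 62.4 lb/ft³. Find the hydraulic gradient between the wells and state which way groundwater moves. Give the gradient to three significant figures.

Total head at P-6: h = 225.24 ft (water level in the piezometer is the total head).
Pressure head at P-10: ψ = 144·P/γ = 144 × 109.2 / 62.4 = 252.00 ft.
Total head at P-10: h = z + ψ = -52.34 + 252.00 = 199.66 ft.
Head difference: h(P-6) − h(P-10) = 225.24 − 199.66 = 25.58 ft.
Hydraulic gradient: i = |Δh| / L = 25.58 / 665.7 = 0.0384.
Flow is from higher to lower head: from P-6 toward P-10, i.e. toward the south.

i ≈ 0.0384; groundwater flows toward the south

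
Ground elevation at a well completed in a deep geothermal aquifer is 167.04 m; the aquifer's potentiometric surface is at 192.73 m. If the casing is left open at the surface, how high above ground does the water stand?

≈ 25.69 m above ground

Water rises to the potentiometric surface, so the rise above ground = 192.73 − 167.04 = 25.69 m.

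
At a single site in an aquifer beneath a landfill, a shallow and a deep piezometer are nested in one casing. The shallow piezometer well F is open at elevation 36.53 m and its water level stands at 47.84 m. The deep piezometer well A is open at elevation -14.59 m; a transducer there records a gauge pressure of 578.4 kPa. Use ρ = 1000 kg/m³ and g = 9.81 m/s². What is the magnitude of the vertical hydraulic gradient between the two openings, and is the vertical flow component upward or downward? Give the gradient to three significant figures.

Total head at well F: h = 47.84 m (water level in the standpipe).
Pressure head at well A: ψ = P/(ρg) = 578.4×1000 / (1000 × 9.81) = 58.96 m.
Total head at well A: h = z + ψ = -14.59 + 58.96 = 44.37 m.
Δh = h(well F) − h(well A) = 47.84 − 44.37 = 3.47 m.
Vertical separation Δz = 36.53 − (-14.59) = 51.12 m.
|i_v| = |Δh| / Δz = 3.47 / 51.12 = 0.0679.
Head is higher in the shallow piezometer, so vertical flow is downward (recharge condition).

|i_v| ≈ 0.0679; vertical flow is downward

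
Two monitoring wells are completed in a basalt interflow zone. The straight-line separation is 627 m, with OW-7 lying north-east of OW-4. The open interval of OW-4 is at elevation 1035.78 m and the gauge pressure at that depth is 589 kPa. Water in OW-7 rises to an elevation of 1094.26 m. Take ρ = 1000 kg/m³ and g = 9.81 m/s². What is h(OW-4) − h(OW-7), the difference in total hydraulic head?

Pressure head at OW-4: ψ = P/(ρg) = 589×1000 / (1000 × 9.81) = 60.04 m.
Total head at OW-4: h = z + ψ = 1035.78 + 60.04 = 1095.82 m.
Total head at OW-7: h = 1094.26 m (water level in the piezometer is the total head).
Head difference: h(OW-4) − h(OW-7) = 1095.82 − 1094.26 = 1.56 m.

Δh ≈ 1.56 m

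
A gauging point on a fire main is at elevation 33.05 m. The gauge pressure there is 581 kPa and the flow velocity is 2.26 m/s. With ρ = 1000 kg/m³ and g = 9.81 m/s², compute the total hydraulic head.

h ≈ 92.54 m

Pressure head ψ = P/(ρg) = 581×1000 / (1000 × 9.81) = 59.23 m.
Velocity head = v²/(2g) = 2.26² / (2 × 9.81) = 0.260 m.
h = z + ψ + v²/(2g) = 33.05 + 59.23 + 0.260 = 92.54 m.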